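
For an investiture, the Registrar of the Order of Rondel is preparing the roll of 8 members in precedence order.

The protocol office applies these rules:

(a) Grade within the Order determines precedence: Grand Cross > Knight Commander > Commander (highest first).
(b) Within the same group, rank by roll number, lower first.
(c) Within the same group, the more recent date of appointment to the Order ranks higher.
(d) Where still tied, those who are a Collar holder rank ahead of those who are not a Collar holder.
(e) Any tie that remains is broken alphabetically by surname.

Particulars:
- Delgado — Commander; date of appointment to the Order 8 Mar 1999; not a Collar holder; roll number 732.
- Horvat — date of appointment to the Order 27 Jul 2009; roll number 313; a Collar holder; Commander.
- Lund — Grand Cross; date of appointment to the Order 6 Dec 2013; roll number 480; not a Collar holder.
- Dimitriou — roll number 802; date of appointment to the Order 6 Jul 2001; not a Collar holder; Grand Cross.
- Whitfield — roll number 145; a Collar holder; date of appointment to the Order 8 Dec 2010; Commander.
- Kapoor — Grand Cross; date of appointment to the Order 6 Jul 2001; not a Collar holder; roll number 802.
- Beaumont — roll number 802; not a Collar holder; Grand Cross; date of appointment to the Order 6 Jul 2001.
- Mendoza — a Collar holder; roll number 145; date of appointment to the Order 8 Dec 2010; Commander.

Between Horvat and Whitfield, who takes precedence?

By grade within the Order: Lund, Beaumont, Dimitriou and Kapoor (Grand Cross); then Mendoza, Whitfield, Horvat and Delgado (Commander).
Among Lund, Beaumont, Dimitriou and Kapoor, by roll number (lower first): Lund (480) before Beaumont, Dimitriou and Kapoor (802).
Beaumont, Dimitriou and Kapoor all have date of appointment to the Order 6 Jul 2001, so the next rule applies.
Beaumont, Dimitriou and Kapoor are each not a Collar holder, so the next rule applies.
Among Beaumont, Dimitriou and Kapoor, alphabetically by surname: Beaumont before Dimitriou before Kapoor.
Among Mendoza, Whitfield, Horvat and Delgado, by roll number (lower first): Mendoza and Whitfield (145) before Horvat (313) before Delgado (732).
Mendoza and Whitfield both have date of appointment to the Order 8 Dec 2010, so the next rule applies.
Mendoza and Whitfield are each a Collar holder, so the next rule applies.
Among Mendoza and Whitfield, alphabetically by surname: Mendoza before Whitfield.
So Whitfield takes precedence.

Whitfield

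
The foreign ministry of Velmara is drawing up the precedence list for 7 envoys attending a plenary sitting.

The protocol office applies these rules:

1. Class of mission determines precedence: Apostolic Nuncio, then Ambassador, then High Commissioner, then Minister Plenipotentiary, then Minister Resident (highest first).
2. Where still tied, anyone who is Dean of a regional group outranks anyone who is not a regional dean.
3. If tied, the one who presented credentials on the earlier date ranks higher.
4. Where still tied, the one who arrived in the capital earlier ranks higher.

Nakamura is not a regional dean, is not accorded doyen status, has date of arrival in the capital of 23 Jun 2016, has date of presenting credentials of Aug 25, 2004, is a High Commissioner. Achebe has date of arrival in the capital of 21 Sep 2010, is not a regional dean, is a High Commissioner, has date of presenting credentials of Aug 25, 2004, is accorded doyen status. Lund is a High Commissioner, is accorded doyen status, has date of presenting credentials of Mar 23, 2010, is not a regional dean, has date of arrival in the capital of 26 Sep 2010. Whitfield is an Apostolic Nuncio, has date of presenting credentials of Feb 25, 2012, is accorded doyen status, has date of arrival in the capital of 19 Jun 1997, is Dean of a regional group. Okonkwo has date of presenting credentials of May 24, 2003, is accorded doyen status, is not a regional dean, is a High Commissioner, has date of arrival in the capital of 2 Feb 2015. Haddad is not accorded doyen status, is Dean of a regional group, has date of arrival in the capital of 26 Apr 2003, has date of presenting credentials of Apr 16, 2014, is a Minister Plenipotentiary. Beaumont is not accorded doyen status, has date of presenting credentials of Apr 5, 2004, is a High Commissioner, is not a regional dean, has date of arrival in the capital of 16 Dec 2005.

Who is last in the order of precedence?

Haddad

By class of mission: Whitfield (Apostolic Nuncio); then Okonkwo, Beaumont, Achebe, Nakamura and Lund (High Commissioner); then Haddad (Minister Plenipotentiary).
Okonkwo, Beaumont, Achebe, Nakamura and Lund are each not a regional dean, so the next rule applies.
Among Okonkwo, Beaumont, Achebe, Nakamura and Lund, by date of presenting credentials (earlier first): Okonkwo (May 24, 2003) before Beaumont (Apr 5, 2004) before Achebe and Nakamura (Aug 25, 2004) before Lund (Mar 23, 2010).
Among Achebe and Nakamura, by date of arrival in the capital (earlier first): Achebe (21 Sep 2010) before Nakamura (23 Jun 2016).
Order: Whitfield, Okonkwo, Beaumont, Achebe, Nakamura, Lund, Haddad.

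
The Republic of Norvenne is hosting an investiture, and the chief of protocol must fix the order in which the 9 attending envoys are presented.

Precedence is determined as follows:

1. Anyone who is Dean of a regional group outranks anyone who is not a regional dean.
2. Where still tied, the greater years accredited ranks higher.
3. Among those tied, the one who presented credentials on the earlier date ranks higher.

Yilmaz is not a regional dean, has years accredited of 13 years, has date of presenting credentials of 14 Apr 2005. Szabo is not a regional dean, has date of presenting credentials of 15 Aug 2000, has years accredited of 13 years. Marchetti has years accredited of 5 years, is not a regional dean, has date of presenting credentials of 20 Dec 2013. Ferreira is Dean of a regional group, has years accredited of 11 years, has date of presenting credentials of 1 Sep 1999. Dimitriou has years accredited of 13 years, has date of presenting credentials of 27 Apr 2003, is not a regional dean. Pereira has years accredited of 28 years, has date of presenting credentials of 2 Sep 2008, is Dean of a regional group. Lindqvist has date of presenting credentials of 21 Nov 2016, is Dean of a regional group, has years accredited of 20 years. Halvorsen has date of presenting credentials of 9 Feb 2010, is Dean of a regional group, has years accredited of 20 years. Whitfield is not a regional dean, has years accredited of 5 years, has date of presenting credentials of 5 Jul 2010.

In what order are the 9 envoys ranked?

Pereira, Halvorsen, Lindqvist, Ferreira, Szabo, Dimitriou, Yilmaz, Whitfield, Marchetti

By the first rule: Pereira, Halvorsen, Lindqvist and Ferreira (each Dean of a regional group); then Szabo, Dimitriou, Yilmaz, Whitfield and Marchetti (each not a regional dean).
Among Pereira, Halvorsen, Lindqvist and Ferreira, by years accredited (higher first): Pereira (28 years) before Halvorsen and Lindqvist (20 years) before Ferreira (11 years).
Among Halvorsen and Lindqvist, by date of presenting credentials (earlier first): Halvorsen (9 Feb 2010) before Lindqvist (21 Nov 2016).
Among Szabo, Dimitriou, Yilmaz, Whitfield and Marchetti, by years accredited (higher first): Szabo, Dimitriou and Yilmaz (13 years) before Whitfield and Marchetti (5 years).
Among Szabo, Dimitriou and Yilmaz, by date of presenting credentials (earlier first): Szabo (15 Aug 2000) before Dimitriou (27 Apr 2003) before Yilmaz (14 Apr 2005).
Among Whitfield and Marchetti, by date of presenting credentials (earlier first): Whitfield (5 Jul 2010) before Marchetti (20 Dec 2013).
Full order: Pereira, Halvorsen, Lindqvist, Ferreira, Szabo, Dimitriou, Yilmaz, Whitfield, Marchetti.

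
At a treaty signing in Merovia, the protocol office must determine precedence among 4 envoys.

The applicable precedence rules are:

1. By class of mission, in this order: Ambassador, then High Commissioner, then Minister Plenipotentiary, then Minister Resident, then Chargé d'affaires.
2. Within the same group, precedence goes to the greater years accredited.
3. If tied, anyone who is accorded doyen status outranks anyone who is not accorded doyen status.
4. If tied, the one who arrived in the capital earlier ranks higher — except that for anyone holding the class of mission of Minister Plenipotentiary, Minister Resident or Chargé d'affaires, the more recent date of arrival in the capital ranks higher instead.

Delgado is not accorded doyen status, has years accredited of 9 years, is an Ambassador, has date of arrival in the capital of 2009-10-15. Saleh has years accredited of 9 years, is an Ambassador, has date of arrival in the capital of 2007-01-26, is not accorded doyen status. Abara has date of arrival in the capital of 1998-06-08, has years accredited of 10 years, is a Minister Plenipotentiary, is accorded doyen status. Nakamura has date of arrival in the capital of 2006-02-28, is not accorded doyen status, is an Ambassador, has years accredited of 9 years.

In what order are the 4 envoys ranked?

By class of mission: Nakamura, Saleh and Delgado (Ambassador); then Abara (Minister Plenipotentiary).
Nakamura, Saleh and Delgado all have years accredited 9 years, so the next rule applies.
Nakamura, Saleh and Delgado are each not accorded doyen status, so the next rule applies.
Among Nakamura, Saleh and Delgado, by date of arrival in the capital (earlier first): Nakamura (2006-02-28) before Saleh (2007-01-26) before Delgado (2009-10-15).
Full order: Nakamura, Saleh, Delgado, Abara.

Nakamura, Saleh, Delgado, Abara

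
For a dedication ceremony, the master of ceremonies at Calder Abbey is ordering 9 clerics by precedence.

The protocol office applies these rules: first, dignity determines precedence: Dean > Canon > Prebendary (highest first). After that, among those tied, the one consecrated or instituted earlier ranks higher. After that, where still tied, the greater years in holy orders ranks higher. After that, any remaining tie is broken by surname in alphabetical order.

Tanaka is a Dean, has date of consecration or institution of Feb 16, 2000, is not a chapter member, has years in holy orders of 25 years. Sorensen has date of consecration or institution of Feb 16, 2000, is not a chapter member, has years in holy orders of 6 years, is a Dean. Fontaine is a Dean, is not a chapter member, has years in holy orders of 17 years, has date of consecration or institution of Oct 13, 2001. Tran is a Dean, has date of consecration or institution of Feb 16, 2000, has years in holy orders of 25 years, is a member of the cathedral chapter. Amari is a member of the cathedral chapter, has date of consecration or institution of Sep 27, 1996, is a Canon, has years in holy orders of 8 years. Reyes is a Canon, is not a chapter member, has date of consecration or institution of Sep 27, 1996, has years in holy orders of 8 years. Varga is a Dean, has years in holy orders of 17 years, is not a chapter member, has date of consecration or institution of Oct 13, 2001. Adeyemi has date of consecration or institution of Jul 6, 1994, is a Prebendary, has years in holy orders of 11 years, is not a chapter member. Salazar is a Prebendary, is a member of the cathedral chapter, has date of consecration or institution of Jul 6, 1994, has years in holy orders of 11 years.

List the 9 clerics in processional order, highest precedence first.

By dignity: Tanaka, Tran, Sorensen, Fontaine and Varga (Dean); then Amari and Reyes (Canon); then Adeyemi and Salazar (Prebendary).
Among Tanaka, Tran, Sorensen, Fontaine and Varga, by date of consecration or institution (earlier first): Tanaka, Tran and Sorensen (Feb 16, 2000) before Fontaine and Varga (Oct 13, 2001).
Among Tanaka, Tran and Sorensen, by years in holy orders (higher first): Tanaka and Tran (25 years) before Sorensen (6 years).
Among Tanaka and Tran, alphabetically by surname: Tanaka before Tran.
Fontaine and Varga both have years in holy orders 17 years, so the next rule applies.
Among Fontaine and Varga, alphabetically by surname: Fontaine before Varga.
Amari and Reyes both have date of consecration or institution Sep 27, 1996, so the next rule applies.
Amari and Reyes both have years in holy orders 8 years, so the next rule applies.
Among Amari and Reyes, alphabetically by surname: Amari before Reyes.
Adeyemi and Salazar both have date of consecration or institution Jul 6, 1994, so the next rule applies.
Adeyemi and Salazar both have years in holy orders 11 years, so the next rule applies.
Among Adeyemi and Salazar, alphabetically by surname: Adeyemi before Salazar.
Full order: Tanaka, Tran, Sorensen, Fontaine, Varga, Amari, Reyes, Adeyemi, Salazar.

Tanaka, Tran, Sorensen, Fontaine, Varga, Amari, Reyes, Adeyemi, Salazar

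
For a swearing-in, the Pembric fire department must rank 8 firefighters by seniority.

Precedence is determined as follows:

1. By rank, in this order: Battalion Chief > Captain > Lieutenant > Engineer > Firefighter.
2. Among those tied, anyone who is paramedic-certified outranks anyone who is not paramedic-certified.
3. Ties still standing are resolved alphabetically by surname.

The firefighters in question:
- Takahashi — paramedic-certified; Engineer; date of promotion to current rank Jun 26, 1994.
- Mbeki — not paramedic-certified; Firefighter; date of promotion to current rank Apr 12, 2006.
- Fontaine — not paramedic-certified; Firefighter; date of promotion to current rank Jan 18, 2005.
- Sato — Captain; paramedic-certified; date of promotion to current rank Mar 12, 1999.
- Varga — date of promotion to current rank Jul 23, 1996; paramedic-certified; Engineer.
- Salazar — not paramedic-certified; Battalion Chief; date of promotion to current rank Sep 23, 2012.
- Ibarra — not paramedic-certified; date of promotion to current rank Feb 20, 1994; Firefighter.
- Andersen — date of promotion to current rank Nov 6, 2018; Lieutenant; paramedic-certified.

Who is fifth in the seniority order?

Varga

By rank: Salazar (Battalion Chief); then Sato (Captain); then Andersen (Lieutenant); then Takahashi and Varga (Engineer); then Fontaine, Ibarra and Mbeki (Firefighter).
Takahashi and Varga are each paramedic-certified, so the next rule applies.
Among Takahashi and Varga, alphabetically by surname: Takahashi before Varga.
Fontaine, Ibarra and Mbeki are each not paramedic-certified, so the next rule applies.
Among Fontaine, Ibarra and Mbeki, alphabetically by surname: Fontaine before Ibarra before Mbeki.
Order: Salazar, Sato, Andersen, Takahashi, Varga, Fontaine, Ibarra, Mbeki.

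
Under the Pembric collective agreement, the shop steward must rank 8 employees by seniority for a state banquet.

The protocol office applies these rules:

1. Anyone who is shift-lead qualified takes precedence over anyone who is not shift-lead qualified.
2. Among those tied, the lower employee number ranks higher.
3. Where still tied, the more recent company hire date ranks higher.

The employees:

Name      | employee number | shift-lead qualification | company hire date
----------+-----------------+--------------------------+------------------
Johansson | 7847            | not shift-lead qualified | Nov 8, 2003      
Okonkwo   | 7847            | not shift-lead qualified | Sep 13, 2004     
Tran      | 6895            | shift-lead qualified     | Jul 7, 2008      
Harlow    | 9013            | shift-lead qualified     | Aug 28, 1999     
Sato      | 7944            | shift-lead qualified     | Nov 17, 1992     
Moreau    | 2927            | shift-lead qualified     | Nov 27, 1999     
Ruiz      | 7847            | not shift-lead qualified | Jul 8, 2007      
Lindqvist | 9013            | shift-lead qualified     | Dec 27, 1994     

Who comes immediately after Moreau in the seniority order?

By the first rule: Moreau, Tran, Sato, Harlow and Lindqvist (each shift-lead qualified); then Ruiz, Okonkwo and Johansson (each not shift-lead qualified).
Among Moreau, Tran, Sato, Harlow and Lindqvist, by employee number (lower first): Moreau (2927) before Tran (6895) before Sato (7944) before Harlow and Lindqvist (9013).
Among Harlow and Lindqvist, by company hire date (later first): Harlow (Aug 28, 1999) before Lindqvist (Dec 27, 1994).
Ruiz, Okonkwo and Johansson all have employee number 7847, so the next rule applies.
Among Ruiz, Okonkwo and Johansson, by company hire date (later first): Ruiz (Jul 8, 2007) before Okonkwo (Sep 13, 2004) before Johansson (Nov 8, 2003).
Order: Moreau, Tran, Sato, Harlow, Lindqvist, Ruiz, Okonkwo, Johansson.

Tran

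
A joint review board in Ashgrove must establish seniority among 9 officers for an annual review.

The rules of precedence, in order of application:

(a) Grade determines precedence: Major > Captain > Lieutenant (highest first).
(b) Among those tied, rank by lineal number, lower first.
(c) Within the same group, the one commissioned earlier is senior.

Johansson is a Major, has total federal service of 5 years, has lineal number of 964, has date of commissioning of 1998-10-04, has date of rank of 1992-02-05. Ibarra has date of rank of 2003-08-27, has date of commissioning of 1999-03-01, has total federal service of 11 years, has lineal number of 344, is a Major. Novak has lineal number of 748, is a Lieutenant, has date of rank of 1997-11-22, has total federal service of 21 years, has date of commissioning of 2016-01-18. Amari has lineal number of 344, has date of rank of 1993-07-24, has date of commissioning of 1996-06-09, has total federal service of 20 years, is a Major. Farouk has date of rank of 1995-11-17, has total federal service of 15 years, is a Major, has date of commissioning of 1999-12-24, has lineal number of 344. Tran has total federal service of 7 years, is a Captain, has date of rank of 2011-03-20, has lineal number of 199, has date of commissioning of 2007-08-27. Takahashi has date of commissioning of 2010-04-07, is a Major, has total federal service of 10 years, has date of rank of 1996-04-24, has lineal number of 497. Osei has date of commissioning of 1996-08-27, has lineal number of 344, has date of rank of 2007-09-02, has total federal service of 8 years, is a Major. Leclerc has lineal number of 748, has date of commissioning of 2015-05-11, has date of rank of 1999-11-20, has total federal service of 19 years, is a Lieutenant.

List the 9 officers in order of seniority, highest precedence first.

Amari, Osei, Ibarra, Farouk, Takahashi, Johansson, Tran, Leclerc, Novak

By grade: Amari, Osei, Ibarra, Farouk, Takahashi and Johansson (Major); then Tran (Captain); then Leclerc and Novak (Lieutenant).
Among Amari, Osei, Ibarra, Farouk, Takahashi and Johansson, by lineal number (lower first): Amari, Osei, Ibarra and Farouk (344) before Takahashi (497) before Johansson (964).
Among Amari, Osei, Ibarra and Farouk, by date of commissioning (earlier first): Amari (1996-06-09) before Osei (1996-08-27) before Ibarra (1999-03-01) before Farouk (1999-12-24).
Leclerc and Novak both have lineal number 748, so the next rule applies.
Among Leclerc and Novak, by date of commissioning (earlier first): Leclerc (2015-05-11) before Novak (2016-01-18).
Full order: Amari, Osei, Ibarra, Farouk, Takahashi, Johansson, Tran, Leclerc, Novak.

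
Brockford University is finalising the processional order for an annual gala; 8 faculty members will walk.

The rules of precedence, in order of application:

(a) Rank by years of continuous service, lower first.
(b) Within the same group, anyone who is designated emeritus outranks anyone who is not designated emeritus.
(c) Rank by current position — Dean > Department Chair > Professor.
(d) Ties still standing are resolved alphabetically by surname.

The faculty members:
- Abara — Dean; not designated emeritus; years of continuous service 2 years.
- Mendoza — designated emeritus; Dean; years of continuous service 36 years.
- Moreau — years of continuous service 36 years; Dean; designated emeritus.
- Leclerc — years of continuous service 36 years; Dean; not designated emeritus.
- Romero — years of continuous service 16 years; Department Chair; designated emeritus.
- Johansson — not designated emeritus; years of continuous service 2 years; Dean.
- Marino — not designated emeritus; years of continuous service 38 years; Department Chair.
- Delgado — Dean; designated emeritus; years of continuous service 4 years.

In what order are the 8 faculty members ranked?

Abara, Johansson, Delgado, Romero, Mendoza, Moreau, Leclerc, Marino

By years of continuous service (lower first): Abara and Johansson (both 2 years); then Delgado (4 years); then Romero (16 years); then Mendoza, Moreau and Leclerc (each 36 years); then Marino (38 years).
Abara and Johansson are each not designated emeritus, so the next rule applies.
Abara and Johansson are each Dean, so the next rule applies.
Among Abara and Johansson, alphabetically by surname: Abara before Johansson.
Among Mendoza, Moreau and Leclerc, designated emeritus before not designated emeritus: Mendoza and Moreau (designated emeritus) before Leclerc (not designated emeritus).
Mendoza and Moreau are each Dean, so the next rule applies.
Among Mendoza and Moreau, alphabetically by surname: Mendoza before Moreau.
Full order: Abara, Johansson, Delgado, Romero, Mendoza, Moreau, Leclerc, Marino.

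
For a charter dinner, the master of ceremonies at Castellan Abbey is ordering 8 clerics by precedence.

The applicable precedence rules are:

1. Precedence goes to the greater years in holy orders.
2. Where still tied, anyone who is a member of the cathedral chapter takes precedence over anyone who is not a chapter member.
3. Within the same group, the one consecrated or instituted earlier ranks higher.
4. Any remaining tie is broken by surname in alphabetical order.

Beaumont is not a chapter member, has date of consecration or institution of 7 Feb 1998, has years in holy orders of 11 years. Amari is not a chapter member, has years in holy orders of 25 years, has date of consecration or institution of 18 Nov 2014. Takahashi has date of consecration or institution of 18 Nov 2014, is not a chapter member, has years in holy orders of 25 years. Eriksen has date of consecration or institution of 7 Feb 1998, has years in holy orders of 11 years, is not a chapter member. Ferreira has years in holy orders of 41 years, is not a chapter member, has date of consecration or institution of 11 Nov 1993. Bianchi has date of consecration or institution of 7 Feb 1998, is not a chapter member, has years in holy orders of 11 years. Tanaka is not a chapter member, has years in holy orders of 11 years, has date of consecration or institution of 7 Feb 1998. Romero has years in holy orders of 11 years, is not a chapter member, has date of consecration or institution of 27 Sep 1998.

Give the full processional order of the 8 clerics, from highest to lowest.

Ferreira, Amari, Takahashi, Beaumont, Bianchi, Eriksen, Tanaka, Romero

By years in holy orders (higher first): Ferreira (41 years); then Amari and Takahashi (both 25 years); then Beaumont, Bianchi, Eriksen, Tanaka and Romero (each 11 years).
Amari and Takahashi are each not a chapter member, so the next rule applies.
Amari and Takahashi both have date of consecration or institution 18 Nov 2014, so the next rule applies.
Among Amari and Takahashi, alphabetically by surname: Amari before Takahashi.
Beaumont, Bianchi, Eriksen, Tanaka and Romero are each not a chapter member, so the next rule applies.
Among Beaumont, Bianchi, Eriksen, Tanaka and Romero, by date of consecration or institution (earlier first): Beaumont, Bianchi, Eriksen and Tanaka (7 Feb 1998) before Romero (27 Sep 1998).
Among Beaumont, Bianchi, Eriksen and Tanaka, alphabetically by surname: Beaumont before Bianchi before Eriksen before Tanaka.
Full order: Ferreira, Amari, Takahashi, Beaumont, Bianchi, Eriksen, Tanaka, Romero.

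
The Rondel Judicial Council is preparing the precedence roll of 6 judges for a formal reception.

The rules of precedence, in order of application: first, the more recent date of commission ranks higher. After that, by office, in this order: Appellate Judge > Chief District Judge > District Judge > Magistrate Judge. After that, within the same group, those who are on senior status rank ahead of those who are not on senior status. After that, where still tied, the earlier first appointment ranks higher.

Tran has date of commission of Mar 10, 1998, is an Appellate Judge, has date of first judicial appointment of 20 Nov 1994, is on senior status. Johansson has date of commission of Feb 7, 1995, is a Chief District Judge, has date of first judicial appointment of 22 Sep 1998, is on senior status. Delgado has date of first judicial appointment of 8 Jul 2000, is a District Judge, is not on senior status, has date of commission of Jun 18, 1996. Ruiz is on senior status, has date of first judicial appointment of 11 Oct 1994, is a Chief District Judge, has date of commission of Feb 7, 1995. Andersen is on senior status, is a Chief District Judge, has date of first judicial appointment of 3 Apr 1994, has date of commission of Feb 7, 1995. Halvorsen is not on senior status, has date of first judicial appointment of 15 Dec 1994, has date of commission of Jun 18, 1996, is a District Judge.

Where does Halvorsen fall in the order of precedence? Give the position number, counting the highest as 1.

By date of commission (later first): Tran (Mar 10, 1998); then Halvorsen and Delgado (both Jun 18, 1996); then Andersen, Ruiz and Johansson (each Feb 7, 1995).
Halvorsen and Delgado are each District Judge, so the next rule applies.
Halvorsen and Delgado are each not on senior status, so the next rule applies.
Among Halvorsen and Delgado, by date of first judicial appointment (earlier first): Halvorsen (15 Dec 1994) before Delgado (8 Jul 2000).
Andersen, Ruiz and Johansson are each Chief District Judge, so the next rule applies.
Andersen, Ruiz and Johansson are each on senior status, so the next rule applies.
Among Andersen, Ruiz and Johansson, by date of first judicial appointment (earlier first): Andersen (3 Apr 1994) before Ruiz (11 Oct 1994) before Johansson (22 Sep 1998).
Order: Tran, Halvorsen, Delgado, Andersen, Ruiz, Johansson. So position 2.

2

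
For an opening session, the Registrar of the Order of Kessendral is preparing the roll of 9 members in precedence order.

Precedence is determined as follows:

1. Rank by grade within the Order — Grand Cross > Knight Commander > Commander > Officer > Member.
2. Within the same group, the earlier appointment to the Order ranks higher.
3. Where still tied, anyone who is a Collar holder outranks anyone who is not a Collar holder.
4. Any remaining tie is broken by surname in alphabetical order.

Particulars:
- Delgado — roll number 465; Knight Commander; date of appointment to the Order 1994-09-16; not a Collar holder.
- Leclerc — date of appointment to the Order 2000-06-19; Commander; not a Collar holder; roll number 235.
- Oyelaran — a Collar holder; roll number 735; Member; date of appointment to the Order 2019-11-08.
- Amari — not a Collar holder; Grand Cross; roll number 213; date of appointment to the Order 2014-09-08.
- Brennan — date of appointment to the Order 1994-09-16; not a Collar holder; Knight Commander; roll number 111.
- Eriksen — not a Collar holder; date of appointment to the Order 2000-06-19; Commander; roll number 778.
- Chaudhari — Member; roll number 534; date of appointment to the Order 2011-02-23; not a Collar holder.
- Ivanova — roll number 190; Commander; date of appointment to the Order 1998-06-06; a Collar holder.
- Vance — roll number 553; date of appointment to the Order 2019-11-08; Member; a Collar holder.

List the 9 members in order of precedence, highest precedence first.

Amari, Brennan, Delgado, Ivanova, Eriksen, Leclerc, Chaudhari, Oyelaran, Vance

By grade within the Order: Amari (Grand Cross); then Brennan and Delgado (Knight Commander); then Ivanova, Eriksen and Leclerc (Commander); then Chaudhari, Oyelaran and Vance (Member).
Brennan and Delgado both have date of appointment to the Order 1994-09-16, so the next rule applies.
Brennan and Delgado are each not a Collar holder, so the next rule applies.
Among Brennan and Delgado, alphabetically by surname: Brennan before Delgado.
Among Ivanova, Eriksen and Leclerc, by date of appointment to the Order (earlier first): Ivanova (1998-06-06) before Eriksen and Leclerc (2000-06-19).
Eriksen and Leclerc are each not a Collar holder, so the next rule applies.
Among Eriksen and Leclerc, alphabetically by surname: Eriksen before Leclerc.
Among Chaudhari, Oyelaran and Vance, by date of appointment to the Order (earlier first): Chaudhari (2011-02-23) before Oyelaran and Vance (2019-11-08).
Oyelaran and Vance are each a Collar holder, so the next rule applies.
Among Oyelaran and Vance, alphabetically by surname: Oyelaran before Vance.
Full order: Amari, Brennan, Delgado, Ivanova, Eriksen, Leclerc, Chaudhari, Oyelaran, Vance.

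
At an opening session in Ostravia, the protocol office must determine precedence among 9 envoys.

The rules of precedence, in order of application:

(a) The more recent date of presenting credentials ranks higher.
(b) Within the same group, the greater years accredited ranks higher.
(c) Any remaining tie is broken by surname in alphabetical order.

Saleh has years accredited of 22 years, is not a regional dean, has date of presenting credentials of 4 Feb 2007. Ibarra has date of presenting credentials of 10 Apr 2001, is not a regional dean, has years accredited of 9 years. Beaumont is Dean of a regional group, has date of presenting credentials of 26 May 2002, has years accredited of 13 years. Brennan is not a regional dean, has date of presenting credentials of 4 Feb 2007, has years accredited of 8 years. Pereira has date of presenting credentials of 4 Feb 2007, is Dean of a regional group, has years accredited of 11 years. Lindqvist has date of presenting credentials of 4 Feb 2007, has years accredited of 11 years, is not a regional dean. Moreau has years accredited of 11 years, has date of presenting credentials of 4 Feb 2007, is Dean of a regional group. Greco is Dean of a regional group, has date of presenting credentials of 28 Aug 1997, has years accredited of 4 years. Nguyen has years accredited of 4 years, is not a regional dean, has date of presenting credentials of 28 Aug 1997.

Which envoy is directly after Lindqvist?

Moreau

By date of presenting credentials (later first): Saleh, Lindqvist, Moreau, Pereira and Brennan (each 4 Feb 2007); then Beaumont (26 May 2002); then Ibarra (10 Apr 2001); then Greco and Nguyen (both 28 Aug 1997).
Among Saleh, Lindqvist, Moreau, Pereira and Brennan, by years accredited (higher first): Saleh (22 years) before Lindqvist, Moreau and Pereira (11 years) before Brennan (8 years).
Among Lindqvist, Moreau and Pereira, alphabetically by surname: Lindqvist before Moreau before Pereira.
Greco and Nguyen both have years accredited 4 years, so the next rule applies.
Among Greco and Nguyen, alphabetically by surname: Greco before Nguyen.
Order: Saleh, Lindqvist, Moreau, Pereira, Brennan, Beaumont, Ibarra, Greco, Nguyen.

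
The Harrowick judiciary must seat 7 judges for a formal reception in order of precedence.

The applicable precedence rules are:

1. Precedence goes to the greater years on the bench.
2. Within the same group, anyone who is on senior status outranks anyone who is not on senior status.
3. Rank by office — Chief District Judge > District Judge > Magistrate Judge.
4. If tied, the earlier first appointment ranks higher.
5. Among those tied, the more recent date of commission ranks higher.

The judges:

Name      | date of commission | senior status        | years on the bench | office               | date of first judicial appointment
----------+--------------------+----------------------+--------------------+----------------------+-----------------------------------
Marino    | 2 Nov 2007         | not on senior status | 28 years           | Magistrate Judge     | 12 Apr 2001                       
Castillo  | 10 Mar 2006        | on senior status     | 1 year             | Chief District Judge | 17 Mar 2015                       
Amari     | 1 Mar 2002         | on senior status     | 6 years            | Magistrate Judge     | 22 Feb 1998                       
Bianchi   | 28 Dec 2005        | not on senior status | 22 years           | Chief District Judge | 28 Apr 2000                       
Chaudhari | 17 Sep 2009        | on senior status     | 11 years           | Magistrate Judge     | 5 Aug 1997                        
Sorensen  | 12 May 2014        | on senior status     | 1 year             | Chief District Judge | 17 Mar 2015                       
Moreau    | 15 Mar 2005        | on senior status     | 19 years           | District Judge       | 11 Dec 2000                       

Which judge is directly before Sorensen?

Amari

By years on the bench (higher first): Marino (28 years); then Bianchi (22 years); then Moreau (19 years); then Chaudhari (11 years); then Amari (6 years); then Sorensen and Castillo (both 1 year).
Sorensen and Castillo are each on senior status, so the next rule applies.
Sorensen and Castillo are each Chief District Judge, so the next rule applies.
Sorensen and Castillo both have date of first judicial appointment 17 Mar 2015, so the next rule applies.
Among Sorensen and Castillo, by date of commission (later first): Sorensen (12 May 2014) before Castillo (10 Mar 2006).
Order: Marino, Bianchi, Moreau, Chaudhari, Amari, Sorensen, Castillo.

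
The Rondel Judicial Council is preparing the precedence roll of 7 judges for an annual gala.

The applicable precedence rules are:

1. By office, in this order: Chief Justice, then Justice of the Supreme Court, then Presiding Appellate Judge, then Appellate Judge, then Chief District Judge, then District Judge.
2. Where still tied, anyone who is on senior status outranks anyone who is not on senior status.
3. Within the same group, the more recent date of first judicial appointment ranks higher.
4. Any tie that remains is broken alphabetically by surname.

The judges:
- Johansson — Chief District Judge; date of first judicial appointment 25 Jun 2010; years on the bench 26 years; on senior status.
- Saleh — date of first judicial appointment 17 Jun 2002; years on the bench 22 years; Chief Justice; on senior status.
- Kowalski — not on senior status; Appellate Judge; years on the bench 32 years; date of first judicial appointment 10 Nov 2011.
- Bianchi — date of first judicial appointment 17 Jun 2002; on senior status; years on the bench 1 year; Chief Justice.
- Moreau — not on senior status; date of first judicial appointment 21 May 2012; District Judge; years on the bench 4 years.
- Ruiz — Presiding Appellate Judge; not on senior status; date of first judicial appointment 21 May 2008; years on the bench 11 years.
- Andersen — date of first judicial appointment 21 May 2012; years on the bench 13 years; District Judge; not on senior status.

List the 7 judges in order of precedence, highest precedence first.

By office: Bianchi and Saleh (Chief Justice); then Ruiz (Presiding Appellate Judge); then Kowalski (Appellate Judge); then Johansson (Chief District Judge); then Andersen and Moreau (District Judge).
Bianchi and Saleh are each on senior status, so the next rule applies.
Bianchi and Saleh both have date of first judicial appointment 17 Jun 2002, so the next rule applies.
Among Bianchi and Saleh, alphabetically by surname: Bianchi before Saleh.
Andersen and Moreau are each not on senior status, so the next rule applies.
Andersen and Moreau both have date of first judicial appointment 21 May 2012, so the next rule applies.
Among Andersen and Moreau, alphabetically by surname: Andersen before Moreau.
Full order: Bianchi, Saleh, Ruiz, Kowalski, Johansson, Andersen, Moreau.

Bianchi, Saleh, Ruiz, Kowalski, Johansson, Andersen, Moreau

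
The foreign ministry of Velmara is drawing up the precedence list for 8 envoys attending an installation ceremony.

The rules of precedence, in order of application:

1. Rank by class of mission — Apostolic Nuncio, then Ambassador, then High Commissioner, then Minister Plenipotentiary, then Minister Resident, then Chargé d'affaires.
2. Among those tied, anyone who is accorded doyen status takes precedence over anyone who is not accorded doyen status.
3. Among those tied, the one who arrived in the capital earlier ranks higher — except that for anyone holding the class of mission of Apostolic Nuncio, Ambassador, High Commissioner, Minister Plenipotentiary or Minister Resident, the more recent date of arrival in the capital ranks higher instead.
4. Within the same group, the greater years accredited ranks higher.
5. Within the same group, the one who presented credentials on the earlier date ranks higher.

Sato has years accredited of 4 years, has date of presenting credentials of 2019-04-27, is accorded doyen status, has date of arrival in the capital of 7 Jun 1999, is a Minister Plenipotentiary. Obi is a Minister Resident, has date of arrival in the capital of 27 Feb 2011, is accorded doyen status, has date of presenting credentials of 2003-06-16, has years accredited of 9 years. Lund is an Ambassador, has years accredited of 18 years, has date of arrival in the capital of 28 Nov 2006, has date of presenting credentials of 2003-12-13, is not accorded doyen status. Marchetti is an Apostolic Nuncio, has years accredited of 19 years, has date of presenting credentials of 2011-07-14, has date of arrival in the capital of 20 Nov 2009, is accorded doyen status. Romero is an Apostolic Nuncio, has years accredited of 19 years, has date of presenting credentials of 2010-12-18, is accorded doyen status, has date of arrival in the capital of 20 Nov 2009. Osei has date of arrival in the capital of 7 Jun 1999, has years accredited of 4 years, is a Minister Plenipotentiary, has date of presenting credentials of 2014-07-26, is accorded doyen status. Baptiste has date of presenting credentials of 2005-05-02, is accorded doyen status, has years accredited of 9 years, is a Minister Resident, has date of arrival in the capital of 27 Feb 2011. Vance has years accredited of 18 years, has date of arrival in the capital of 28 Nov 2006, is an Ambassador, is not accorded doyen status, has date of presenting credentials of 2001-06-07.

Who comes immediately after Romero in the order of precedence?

By class of mission: Romero and Marchetti (Apostolic Nuncio); then Vance and Lund (Ambassador); then Osei and Sato (Minister Plenipotentiary); then Obi and Baptiste (Minister Resident).
Romero and Marchetti are each accorded doyen status, so the next rule applies.
Romero and Marchetti both have date of arrival in the capital 20 Nov 2009, so the next rule applies.
Romero and Marchetti both have years accredited 19 years, so the next rule applies.
Among Romero and Marchetti, by date of presenting credentials (earlier first): Romero (2010-12-18) before Marchetti (2011-07-14).
Vance and Lund are each not accorded doyen status, so the next rule applies.
Vance and Lund both have date of arrival in the capital 28 Nov 2006, so the next rule applies.
Vance and Lund both have years accredited 18 years, so the next rule applies.
Among Vance and Lund, by date of presenting credentials (earlier first): Vance (2001-06-07) before Lund (2003-12-13).
Osei and Sato are each accorded doyen status, so the next rule applies.
Osei and Sato both have date of arrival in the capital 7 Jun 1999, so the next rule applies.
Osei and Sato both have years accredited 4 years, so the next rule applies.
Among Osei and Sato, by date of presenting credentials (earlier first): Osei (2014-07-26) before Sato (2019-04-27).
Obi and Baptiste are each accorded doyen status, so the next rule applies.
Obi and Baptiste both have date of arrival in the capital 27 Feb 2011, so the next rule applies.
Obi and Baptiste both have years accredited 9 years, so the next rule applies.
Among Obi and Baptiste, by date of presenting credentials (earlier first): Obi (2003-06-16) before Baptiste (2005-05-02).
Order: Romero, Marchetti, Vance, Lund, Osei, Sato, Obi, Baptiste.

Marchetti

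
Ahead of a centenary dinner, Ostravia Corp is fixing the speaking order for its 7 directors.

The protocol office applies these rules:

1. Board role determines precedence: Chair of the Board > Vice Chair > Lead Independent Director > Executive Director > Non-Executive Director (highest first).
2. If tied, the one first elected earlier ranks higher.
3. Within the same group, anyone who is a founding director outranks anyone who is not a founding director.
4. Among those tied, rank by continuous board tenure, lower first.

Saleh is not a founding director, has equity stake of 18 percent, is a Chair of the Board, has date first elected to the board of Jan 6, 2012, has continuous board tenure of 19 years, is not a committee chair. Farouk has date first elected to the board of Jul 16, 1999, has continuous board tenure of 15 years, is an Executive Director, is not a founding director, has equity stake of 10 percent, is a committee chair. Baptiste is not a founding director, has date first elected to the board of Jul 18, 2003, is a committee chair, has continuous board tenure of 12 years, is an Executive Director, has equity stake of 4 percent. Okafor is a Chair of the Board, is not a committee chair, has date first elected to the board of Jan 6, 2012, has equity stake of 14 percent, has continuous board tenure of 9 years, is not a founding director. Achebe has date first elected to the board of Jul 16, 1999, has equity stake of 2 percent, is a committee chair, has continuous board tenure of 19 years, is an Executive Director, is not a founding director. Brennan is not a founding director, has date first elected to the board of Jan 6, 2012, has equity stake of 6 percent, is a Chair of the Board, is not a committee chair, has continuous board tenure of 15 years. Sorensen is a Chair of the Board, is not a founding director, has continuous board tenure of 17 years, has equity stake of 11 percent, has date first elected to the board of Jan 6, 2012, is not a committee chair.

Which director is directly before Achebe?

Farouk

By board role: Okafor, Brennan, Sorensen and Saleh (Chair of the Board); then Farouk, Achebe and Baptiste (Executive Director).
Okafor, Brennan, Sorensen and Saleh all have date first elected to the board Jan 6, 2012, so the next rule applies.
Okafor, Brennan, Sorensen and Saleh are each not a founding director, so the next rule applies.
Among Okafor, Brennan, Sorensen and Saleh, by continuous board tenure (lower first): Okafor (9 years) before Brennan (15 years) before Sorensen (17 years) before Saleh (19 years).
Among Farouk, Achebe and Baptiste, by date first elected to the board (earlier first): Farouk and Achebe (Jul 16, 1999) before Baptiste (Jul 18, 2003).
Farouk and Achebe are each not a founding director, so the next rule applies.
Among Farouk and Achebe, by continuous board tenure (lower first): Farouk (15 years) before Achebe (19 years).
Order: Okafor, Brennan, Sorensen, Saleh, Farouk, Achebe, Baptiste.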